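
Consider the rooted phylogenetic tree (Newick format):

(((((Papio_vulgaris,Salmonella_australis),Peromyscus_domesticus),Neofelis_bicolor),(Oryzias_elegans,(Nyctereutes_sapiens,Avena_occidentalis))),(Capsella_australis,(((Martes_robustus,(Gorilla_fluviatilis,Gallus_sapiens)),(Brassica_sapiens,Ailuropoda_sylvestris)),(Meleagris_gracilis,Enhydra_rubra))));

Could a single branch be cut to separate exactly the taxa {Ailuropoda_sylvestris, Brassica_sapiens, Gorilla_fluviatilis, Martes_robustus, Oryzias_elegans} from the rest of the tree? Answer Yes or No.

No

The MRCA of the listed taxa is the root, so the smallest clade containing them is the whole tree.
That clade also contains Avena_occidentalis, Capsella_australis, Enhydra_rubra, Gallus_sapiens, Meleagris_gracilis, Neofelis_bicolor, Nyctereutes_sapiens, Papio_vulgaris, Peromyscus_domesticus, Salmonella_australis, which are not in the proposed group, so the group is not monophyletic.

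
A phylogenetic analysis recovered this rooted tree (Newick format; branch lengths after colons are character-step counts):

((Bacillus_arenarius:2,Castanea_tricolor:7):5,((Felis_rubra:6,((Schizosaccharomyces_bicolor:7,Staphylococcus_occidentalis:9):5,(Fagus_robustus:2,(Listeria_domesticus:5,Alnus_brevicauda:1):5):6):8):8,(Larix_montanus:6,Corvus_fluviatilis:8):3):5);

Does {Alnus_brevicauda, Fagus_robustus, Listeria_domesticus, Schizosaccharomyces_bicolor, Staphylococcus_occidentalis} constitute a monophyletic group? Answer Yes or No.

Yes

The most recent common ancestor of these taxa subtends ((Schizosaccharomyces_bicolor,Staphylococcus_occidentalis),(Fagus_robustus,(Listeria_domesticus,Alnus_brevicauda))).
That clade has exactly 5 tips — every listed taxon and nothing else — so the group is monophyletic.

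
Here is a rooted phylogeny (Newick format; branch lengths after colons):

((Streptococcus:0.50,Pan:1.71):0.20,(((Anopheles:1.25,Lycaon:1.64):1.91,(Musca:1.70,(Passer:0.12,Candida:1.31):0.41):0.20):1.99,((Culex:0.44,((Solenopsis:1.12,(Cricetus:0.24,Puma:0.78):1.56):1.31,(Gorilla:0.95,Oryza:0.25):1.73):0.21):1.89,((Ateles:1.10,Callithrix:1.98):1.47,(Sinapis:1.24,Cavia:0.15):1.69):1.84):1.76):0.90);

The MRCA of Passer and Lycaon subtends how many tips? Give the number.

5

The MRCA of Passer and Lycaon is the node subtending ((Anopheles,Lycaon),(Musca,(Passer,Candida))).
That clade contains 5 terminal taxa: Anopheles, Candida, Lycaon, Musca, Passer.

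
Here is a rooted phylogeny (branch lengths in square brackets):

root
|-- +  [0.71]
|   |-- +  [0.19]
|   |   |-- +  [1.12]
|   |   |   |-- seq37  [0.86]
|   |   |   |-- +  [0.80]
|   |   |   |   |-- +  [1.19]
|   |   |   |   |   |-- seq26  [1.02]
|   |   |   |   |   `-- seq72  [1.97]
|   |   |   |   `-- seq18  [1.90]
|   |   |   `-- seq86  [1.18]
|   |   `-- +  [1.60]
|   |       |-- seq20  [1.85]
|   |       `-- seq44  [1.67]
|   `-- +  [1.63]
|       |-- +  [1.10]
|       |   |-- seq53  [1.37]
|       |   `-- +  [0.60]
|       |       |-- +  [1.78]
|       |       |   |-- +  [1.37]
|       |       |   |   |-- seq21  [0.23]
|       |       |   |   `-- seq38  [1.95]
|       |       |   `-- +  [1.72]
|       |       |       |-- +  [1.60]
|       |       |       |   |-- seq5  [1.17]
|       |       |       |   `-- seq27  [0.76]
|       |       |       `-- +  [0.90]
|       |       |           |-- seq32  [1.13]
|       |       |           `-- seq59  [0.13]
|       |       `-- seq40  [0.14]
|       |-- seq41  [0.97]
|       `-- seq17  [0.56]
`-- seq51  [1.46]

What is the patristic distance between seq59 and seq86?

10.35

The path runs seq59 → … → MRCA → … → seq86; the MRCA is the node subtending (((seq37,((seq26,seq72),seq18),seq86),(seq20,seq44)),((seq53,(((seq21,seq38),((seq5,seq27),(seq32,seq59))),seq40)),seq41,seq17)).
Branch lengths along that path: 0.13 + 0.90 + 1.72 + 1.78 + 0.60 + 1.10 + 1.63 + 0.19 + 1.12 + 1.18 = 10.35.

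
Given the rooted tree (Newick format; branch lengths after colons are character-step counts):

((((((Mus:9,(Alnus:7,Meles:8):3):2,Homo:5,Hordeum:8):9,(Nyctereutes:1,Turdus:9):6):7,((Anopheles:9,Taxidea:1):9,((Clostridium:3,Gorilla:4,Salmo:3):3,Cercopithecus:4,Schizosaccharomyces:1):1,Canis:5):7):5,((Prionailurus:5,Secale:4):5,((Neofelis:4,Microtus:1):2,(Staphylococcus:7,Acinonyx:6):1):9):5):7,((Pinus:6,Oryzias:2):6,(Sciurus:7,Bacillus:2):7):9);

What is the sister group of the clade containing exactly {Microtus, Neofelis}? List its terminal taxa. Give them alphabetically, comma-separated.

Acinonyx, Staphylococcus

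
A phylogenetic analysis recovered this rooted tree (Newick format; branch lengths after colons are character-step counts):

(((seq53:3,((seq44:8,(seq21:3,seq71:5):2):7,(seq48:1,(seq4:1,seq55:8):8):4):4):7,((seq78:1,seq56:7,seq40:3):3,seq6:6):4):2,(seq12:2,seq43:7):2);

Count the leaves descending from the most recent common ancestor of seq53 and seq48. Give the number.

7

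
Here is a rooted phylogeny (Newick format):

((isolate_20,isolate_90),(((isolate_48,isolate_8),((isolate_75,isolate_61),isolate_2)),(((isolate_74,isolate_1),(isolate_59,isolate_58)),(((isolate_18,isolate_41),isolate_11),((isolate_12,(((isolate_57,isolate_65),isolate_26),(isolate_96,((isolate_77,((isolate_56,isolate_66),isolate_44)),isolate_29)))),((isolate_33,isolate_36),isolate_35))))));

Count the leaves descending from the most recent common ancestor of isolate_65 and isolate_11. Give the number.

The MRCA of isolate_65 and isolate_11 is the node subtending (((isolate_18,isolate_41),isolate_11),((isolate_12,(((isolate_57,isolate_65),isolate_26),(isolate_96,((isolate_77,((isolate_56,isolate_66),isolate_44)),isolate_29)))),((isolate_33,isolate_36),isolate_35))).
That clade contains 16 terminal taxa: isolate_11, isolate_12, isolate_18, isolate_26, isolate_29, isolate_33, isolate_35, isolate_36, isolate_41, isolate_44, isolate_56, isolate_57, isolate_65, isolate_66, isolate_77, isolate_96.

16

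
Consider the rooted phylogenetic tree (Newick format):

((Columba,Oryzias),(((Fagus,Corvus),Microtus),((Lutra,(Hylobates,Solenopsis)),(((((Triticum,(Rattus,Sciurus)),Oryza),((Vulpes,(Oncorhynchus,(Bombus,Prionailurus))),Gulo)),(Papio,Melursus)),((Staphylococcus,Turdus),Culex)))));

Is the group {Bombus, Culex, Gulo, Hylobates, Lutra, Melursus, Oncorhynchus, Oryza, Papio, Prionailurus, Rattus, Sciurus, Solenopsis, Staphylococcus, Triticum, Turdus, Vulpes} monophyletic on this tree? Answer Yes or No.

The most recent common ancestor of these taxa subtends ((Lutra,(Hylobates,Solenopsis)),(((((Triticum,(Rattus,Sciurus)),Oryza),((Vulpes,(Oncorhynchus,(Bombus,Prionailurus))),Gulo)),(Papio,Melursus)),((Staphylococcus,Turdus),Culex))).
That clade has exactly 17 tips — every listed taxon and nothing else — so the group is monophyletic.

Yes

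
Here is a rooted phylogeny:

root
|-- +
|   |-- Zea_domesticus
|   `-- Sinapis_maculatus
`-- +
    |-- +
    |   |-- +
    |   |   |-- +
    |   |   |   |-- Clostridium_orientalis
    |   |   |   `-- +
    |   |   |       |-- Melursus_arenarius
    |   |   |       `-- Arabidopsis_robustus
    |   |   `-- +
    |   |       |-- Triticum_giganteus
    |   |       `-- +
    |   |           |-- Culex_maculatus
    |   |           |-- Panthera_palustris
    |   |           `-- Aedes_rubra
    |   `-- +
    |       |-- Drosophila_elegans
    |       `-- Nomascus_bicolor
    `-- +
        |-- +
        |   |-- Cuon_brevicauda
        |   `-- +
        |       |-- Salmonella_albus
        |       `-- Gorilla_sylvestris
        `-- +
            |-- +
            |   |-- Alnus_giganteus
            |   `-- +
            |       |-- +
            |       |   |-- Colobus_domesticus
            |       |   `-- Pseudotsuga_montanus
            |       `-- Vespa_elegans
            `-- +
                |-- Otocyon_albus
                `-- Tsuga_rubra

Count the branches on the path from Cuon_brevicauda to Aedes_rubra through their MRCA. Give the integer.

The MRCA of Cuon_brevicauda and Aedes_rubra is the node subtending ((((Clostridium_orientalis,(Melursus_arenarius,Arabidopsis_robustus)),(Triticum_giganteus,(Culex_maculatus,Panthera_palustris,Aedes_rubra))),(Drosophila_elegans,Nomascus_bicolor)),((Cuon_brevicauda,(Salmonella_albus,Gorilla_sylvestris)),((Alnus_giganteus,((Colobus_domesticus,Pseudotsuga_montanus),Vespa_elegans)),(Otocyon_albus,Tsuga_rubra)))).
From Cuon_brevicauda up to that node: 3 branches. From Aedes_rubra up to the same node: 5 branches. Total: 3 + 5 = 8.

8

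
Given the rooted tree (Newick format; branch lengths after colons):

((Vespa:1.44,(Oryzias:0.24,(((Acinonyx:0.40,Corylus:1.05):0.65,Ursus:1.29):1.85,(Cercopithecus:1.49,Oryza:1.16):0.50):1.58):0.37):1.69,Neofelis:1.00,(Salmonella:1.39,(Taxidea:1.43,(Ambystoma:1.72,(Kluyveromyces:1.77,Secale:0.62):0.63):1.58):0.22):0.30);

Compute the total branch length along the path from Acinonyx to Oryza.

The path runs Acinonyx → … → MRCA → … → Oryza; the MRCA is the node subtending (((Acinonyx,Corylus),Ursus),(Cercopithecus,Oryza)).
Branch lengths along that path: 0.40 + 0.65 + 1.85 + 0.50 + 1.16 = 4.56.

4.56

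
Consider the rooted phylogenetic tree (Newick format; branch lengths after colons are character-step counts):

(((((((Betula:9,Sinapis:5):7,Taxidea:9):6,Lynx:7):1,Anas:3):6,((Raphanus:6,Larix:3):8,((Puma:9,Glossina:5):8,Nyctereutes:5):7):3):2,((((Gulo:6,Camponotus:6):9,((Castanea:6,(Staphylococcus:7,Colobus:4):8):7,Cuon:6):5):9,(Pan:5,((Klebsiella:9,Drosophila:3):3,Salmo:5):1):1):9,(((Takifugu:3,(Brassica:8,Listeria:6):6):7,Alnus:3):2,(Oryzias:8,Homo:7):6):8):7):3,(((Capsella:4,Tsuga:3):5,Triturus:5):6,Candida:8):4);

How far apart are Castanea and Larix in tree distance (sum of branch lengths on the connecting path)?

59

The path runs Castanea → … → MRCA → … → Larix; the MRCA is the node subtending ((((((Betula,Sinapis),Taxidea),Lynx),Anas),((Raphanus,Larix),((Puma,Glossina),Nyctereutes))),((((Gulo,Camponotus),((Castanea,(Staphylococcus,Colobus)),Cuon)),(Pan,((Klebsiella,Drosophila),Salmo))),(((Takifugu,(Brassica,Listeria)),Alnus),(Oryzias,Homo)))).
Branch lengths along that path: 6 + 7 + 5 + 9 + 9 + 7 + 2 + 3 + 8 + 3 = 59.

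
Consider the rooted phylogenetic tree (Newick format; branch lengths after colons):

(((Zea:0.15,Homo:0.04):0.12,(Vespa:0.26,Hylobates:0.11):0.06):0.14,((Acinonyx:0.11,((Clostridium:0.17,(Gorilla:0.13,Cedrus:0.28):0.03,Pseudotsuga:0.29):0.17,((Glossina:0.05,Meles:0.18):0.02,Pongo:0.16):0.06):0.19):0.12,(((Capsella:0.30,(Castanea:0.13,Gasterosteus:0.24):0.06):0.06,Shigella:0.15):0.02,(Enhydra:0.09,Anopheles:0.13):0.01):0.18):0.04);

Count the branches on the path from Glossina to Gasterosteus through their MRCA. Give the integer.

The MRCA of Glossina and Gasterosteus is the node subtending ((Acinonyx,((Clostridium,(Gorilla,Cedrus),Pseudotsuga),((Glossina,Meles),Pongo))),(((Capsella,(Castanea,Gasterosteus)),Shigella),(Enhydra,Anopheles))).
From Glossina up to that node: 5 branches. From Gasterosteus up to the same node: 5 branches. Total: 5 + 5 = 10.

10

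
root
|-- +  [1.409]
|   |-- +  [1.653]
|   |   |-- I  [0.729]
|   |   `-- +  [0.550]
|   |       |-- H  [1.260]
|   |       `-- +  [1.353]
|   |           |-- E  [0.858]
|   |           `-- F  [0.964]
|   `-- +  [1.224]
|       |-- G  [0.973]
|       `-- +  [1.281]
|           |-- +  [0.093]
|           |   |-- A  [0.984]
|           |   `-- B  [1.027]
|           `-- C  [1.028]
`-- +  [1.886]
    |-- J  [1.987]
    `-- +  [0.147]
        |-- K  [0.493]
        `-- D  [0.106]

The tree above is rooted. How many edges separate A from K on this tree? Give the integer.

The MRCA of A and K is the root of the tree.
From A up to that node: 5 branches. From K up to the same node: 3 branches. Total: 5 + 3 = 8.

8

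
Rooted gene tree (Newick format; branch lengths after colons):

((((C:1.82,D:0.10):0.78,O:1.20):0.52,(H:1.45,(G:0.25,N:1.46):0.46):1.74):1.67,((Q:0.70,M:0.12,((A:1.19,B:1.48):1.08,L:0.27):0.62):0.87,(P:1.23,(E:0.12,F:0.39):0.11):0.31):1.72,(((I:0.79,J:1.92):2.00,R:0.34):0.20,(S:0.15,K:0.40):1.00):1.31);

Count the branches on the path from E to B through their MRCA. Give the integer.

7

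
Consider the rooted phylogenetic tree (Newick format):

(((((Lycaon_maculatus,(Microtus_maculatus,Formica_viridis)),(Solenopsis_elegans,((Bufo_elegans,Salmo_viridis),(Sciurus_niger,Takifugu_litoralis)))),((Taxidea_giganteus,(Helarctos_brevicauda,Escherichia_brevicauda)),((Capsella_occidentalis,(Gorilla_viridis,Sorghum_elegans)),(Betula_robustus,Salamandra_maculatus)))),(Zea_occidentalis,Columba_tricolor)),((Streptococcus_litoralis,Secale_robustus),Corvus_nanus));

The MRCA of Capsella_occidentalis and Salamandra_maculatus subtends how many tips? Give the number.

The MRCA of Capsella_occidentalis and Salamandra_maculatus is the node subtending ((Capsella_occidentalis,(Gorilla_viridis,Sorghum_elegans)),(Betula_robustus,Salamandra_maculatus)).
That clade contains 5 terminal taxa: Betula_robustus, Capsella_occidentalis, Gorilla_viridis, Salamandra_maculatus, Sorghum_elegans.

5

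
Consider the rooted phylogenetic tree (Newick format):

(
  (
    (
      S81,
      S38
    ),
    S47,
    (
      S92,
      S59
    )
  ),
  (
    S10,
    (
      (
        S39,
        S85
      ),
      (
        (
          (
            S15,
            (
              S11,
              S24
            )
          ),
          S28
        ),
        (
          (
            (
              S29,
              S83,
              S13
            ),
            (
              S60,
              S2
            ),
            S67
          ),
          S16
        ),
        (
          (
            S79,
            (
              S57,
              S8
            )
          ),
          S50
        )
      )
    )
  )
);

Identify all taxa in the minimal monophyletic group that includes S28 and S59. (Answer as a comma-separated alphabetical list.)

Tracing S28: it sits inside ((S15,(S11,S24)),S28).
Tracing S59: it sits inside (S92,S59).
The smallest clade enclosing both is the whole tree (their MRCA is the root), so the answer is all 23 tips in alphabetical order.

S10, S11, S13, S15, S16, S2, S24, S28, S29, S38, S39, S47, S50, S57, S59, S60, S67, S79, S8, S81, S83, S85, S92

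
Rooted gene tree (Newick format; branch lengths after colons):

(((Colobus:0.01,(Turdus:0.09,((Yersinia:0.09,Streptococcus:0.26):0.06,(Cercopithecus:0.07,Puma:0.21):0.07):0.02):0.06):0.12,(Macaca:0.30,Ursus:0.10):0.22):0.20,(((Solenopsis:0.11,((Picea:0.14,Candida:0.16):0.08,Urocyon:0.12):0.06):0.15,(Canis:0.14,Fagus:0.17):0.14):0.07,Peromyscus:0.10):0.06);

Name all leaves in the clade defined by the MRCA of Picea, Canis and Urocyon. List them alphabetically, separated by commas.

Candida, Canis, Fagus, Picea, Solenopsis, Urocyon

Tracing Picea: it sits inside (Picea,Candida).
Tracing Canis: it sits inside (Canis,Fagus).
Tracing Urocyon: it sits inside ((Picea,Candida),Urocyon).
The smallest clade enclosing all 3 is ((Solenopsis,((Picea,Candida),Urocyon)),(Canis,Fagus)); the answer is its 6 terminal taxa in alphabetical order.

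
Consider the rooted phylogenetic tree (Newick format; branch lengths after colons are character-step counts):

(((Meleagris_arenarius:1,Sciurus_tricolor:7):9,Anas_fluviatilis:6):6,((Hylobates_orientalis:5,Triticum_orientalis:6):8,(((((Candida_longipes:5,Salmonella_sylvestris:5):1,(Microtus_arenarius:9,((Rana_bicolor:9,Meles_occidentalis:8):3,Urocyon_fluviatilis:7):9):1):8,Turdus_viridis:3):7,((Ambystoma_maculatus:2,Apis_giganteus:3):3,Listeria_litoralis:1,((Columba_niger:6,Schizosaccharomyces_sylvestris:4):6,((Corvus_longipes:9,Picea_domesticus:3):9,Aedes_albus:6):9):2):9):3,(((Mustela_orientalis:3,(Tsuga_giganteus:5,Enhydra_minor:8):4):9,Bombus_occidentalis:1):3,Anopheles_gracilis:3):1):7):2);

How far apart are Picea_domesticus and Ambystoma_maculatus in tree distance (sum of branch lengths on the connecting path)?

The path runs Picea_domesticus → … → MRCA → … → Ambystoma_maculatus; the MRCA is the node subtending ((Ambystoma_maculatus,Apis_giganteus),Listeria_litoralis,((Columba_niger,Schizosaccharomyces_sylvestris),((Corvus_longipes,Picea_domesticus),Aedes_albus))).
Branch lengths along that path: 3 + 9 + 9 + 2 + 3 + 2 = 28.

28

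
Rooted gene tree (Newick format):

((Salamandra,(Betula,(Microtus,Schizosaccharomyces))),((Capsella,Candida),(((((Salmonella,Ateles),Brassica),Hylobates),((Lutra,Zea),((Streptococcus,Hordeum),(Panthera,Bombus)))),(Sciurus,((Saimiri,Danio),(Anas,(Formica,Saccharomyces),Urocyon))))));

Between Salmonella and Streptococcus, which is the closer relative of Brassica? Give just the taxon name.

Salmonella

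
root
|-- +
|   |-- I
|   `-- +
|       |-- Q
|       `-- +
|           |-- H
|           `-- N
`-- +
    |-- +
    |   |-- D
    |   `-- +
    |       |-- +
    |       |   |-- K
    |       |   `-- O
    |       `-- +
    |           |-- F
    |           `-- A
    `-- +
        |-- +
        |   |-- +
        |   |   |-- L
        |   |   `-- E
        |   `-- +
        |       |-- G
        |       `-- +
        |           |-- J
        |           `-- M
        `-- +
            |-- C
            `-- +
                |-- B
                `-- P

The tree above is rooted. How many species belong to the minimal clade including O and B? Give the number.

13

The MRCA of O and B is the node subtending ((D,((K,O),(F,A))),(((L,E),(G,(J,M))),(C,(B,P)))).
That clade contains 13 terminal taxa: A, B, C, D, E, F, G, J, K, L, M, O, P.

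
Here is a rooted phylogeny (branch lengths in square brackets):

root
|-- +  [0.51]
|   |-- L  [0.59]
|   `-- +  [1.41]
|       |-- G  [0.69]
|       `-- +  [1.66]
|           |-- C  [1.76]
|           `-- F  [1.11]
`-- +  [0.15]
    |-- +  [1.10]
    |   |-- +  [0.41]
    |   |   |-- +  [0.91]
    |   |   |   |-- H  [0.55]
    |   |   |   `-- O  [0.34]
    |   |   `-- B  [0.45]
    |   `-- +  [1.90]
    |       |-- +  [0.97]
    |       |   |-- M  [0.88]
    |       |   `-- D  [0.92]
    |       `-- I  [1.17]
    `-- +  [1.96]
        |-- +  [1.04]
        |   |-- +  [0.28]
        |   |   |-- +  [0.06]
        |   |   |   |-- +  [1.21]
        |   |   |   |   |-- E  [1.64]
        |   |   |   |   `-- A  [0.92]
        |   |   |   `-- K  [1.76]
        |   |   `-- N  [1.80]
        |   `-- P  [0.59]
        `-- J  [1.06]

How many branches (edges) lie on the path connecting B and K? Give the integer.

The MRCA of B and K is the node subtending ((((H,O),B),((M,D),I)),(((((E,A),K),N),P),J)).
From B up to that node: 3 branches. From K up to the same node: 5 branches. Total: 3 + 5 = 8.

8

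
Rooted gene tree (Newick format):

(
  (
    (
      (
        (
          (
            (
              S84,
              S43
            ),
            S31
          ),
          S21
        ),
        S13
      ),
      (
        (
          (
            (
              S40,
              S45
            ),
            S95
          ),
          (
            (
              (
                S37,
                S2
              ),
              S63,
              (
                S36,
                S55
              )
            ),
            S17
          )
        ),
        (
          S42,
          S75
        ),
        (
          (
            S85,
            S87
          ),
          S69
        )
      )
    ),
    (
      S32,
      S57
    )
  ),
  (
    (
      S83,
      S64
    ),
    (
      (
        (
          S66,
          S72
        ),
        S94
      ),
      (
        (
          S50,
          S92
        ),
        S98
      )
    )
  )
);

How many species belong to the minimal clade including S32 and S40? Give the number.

21

The MRCA of S32 and S40 is the node subtending ((((((S84,S43),S31),S21),S13),((((S40,S45),S95),(((S37,S2),S63,(S36,S55)),S17)),(S42,S75),((S85,S87),S69))),(S32,S57)).
That clade contains 21 terminal taxa: S13, S17, S2, S21, S31, S32, S36, S37, S40, S42, S43, S45, S55, S57, S63, S69, S75, S84, S85, S87, S95.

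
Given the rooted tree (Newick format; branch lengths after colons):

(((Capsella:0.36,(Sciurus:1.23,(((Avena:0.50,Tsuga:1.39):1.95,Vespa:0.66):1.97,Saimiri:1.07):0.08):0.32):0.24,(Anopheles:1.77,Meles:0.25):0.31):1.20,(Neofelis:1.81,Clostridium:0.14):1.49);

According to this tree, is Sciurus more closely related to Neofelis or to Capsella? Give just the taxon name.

The MRCA of Sciurus and Capsella subtends (Capsella,(Sciurus,(((Avena,Tsuga),Vespa),Saimiri))) (6 taxa).
The MRCA of Sciurus and Neofelis is the root, subtending the entire tree (10 taxa).
The first is nested inside the second, so Sciurus shares a more recent common ancestor with Capsella.

Capsella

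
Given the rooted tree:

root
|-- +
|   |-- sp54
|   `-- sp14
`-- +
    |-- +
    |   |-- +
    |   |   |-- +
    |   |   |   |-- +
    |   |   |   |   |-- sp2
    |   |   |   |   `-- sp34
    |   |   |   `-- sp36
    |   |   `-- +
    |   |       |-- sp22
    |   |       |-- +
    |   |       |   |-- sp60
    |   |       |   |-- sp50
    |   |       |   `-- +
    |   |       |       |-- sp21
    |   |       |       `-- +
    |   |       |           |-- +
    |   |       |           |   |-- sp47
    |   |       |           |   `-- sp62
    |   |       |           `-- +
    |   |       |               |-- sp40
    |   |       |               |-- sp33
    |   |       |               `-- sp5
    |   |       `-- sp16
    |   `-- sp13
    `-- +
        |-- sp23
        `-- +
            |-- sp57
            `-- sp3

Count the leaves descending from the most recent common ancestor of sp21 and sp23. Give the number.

The MRCA of sp21 and sp23 is the node subtending (((((sp2,sp34),sp36),(sp22,(sp60,sp50,(sp21,((sp47,sp62),(sp40,sp33,sp5)))),sp16)),sp13),(sp23,(sp57,sp3))).
That clade contains 17 terminal taxa: sp13, sp16, sp2, sp21, sp22, sp23, sp3, sp33, sp34, sp36, sp40, sp47, sp5, sp50, sp57, sp60, sp62.

17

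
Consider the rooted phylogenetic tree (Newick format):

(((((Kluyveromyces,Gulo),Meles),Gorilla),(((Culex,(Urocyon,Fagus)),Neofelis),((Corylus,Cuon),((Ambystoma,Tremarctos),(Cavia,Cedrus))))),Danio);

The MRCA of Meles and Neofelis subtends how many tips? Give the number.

The MRCA of Meles and Neofelis is the node subtending ((((Kluyveromyces,Gulo),Meles),Gorilla),(((Culex,(Urocyon,Fagus)),Neofelis),((Corylus,Cuon),((Ambystoma,Tremarctos),(Cavia,Cedrus))))).
That clade contains 14 terminal taxa: Ambystoma, Cavia, Cedrus, Corylus, Culex, Cuon, Fagus, Gorilla, Gulo, Kluyveromyces, Meles, Neofelis, Tremarctos, Urocyon.

14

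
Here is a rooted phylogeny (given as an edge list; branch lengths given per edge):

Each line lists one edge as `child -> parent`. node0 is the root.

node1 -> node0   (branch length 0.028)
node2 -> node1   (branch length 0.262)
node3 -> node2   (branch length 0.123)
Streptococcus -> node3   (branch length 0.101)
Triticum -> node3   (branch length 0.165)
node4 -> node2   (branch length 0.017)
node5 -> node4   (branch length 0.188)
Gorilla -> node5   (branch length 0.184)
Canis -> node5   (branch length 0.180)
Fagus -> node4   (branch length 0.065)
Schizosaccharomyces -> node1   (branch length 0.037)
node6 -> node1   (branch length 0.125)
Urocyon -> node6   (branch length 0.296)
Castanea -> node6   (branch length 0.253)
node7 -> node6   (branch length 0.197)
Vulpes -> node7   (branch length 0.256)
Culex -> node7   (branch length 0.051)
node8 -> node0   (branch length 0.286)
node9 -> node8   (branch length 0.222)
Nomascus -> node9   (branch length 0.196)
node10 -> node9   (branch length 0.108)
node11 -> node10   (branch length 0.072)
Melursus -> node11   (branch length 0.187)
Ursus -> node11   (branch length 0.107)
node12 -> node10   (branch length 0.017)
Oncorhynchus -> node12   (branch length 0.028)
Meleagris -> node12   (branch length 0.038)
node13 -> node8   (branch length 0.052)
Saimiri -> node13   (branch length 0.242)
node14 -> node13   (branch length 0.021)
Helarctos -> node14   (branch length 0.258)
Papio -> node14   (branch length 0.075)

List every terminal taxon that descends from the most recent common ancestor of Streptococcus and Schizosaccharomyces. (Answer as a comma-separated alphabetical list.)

Tracing Streptococcus: it sits inside (Streptococcus,Triticum).
Tracing Schizosaccharomyces: it sits inside (((Streptococcus,Triticum),((Gorilla,Canis),Fagus)),Schizosaccharomyces,(Urocyon,Castanea,(Vulpes,Culex))).
The smallest clade enclosing both is (((Streptococcus,Triticum),((Gorilla,Canis),Fagus)),Schizosaccharomyces,(Urocyon,Castanea,(Vulpes,Culex))); the answer is its 10 terminal taxa in alphabetical order.

Canis, Castanea, Culex, Fagus, Gorilla, Schizosaccharomyces, Streptococcus, Triticum, Urocyon, Vulpes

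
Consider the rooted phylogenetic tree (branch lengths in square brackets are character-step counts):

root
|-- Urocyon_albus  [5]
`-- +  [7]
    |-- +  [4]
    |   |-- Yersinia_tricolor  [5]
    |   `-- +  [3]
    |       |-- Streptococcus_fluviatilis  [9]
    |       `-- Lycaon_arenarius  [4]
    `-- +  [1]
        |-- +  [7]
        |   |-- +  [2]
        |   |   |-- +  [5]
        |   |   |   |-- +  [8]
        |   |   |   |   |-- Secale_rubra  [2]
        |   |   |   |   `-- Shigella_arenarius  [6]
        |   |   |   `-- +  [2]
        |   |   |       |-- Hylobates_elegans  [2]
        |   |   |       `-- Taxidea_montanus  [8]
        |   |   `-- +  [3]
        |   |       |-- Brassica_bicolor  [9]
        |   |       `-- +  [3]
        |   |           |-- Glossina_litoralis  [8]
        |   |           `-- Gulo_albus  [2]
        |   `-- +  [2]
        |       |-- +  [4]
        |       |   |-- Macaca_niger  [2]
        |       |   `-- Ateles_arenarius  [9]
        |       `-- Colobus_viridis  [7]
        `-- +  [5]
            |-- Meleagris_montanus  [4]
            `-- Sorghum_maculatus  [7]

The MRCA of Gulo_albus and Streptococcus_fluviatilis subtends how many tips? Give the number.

The MRCA of Gulo_albus and Streptococcus_fluviatilis is the node subtending ((Yersinia_tricolor,(Streptococcus_fluviatilis,Lycaon_arenarius)),(((((Secale_rubra,Shigella_arenarius),(Hylobates_elegans,Taxidea_montanus)),(Brassica_bicolor,(Glossina_litoralis,Gulo_albus))),((Macaca_niger,Ateles_arenarius),Colobus_viridis)),(Meleagris_montanus,Sorghum_maculatus))).
That clade contains 15 terminal taxa: Ateles_arenarius, Brassica_bicolor, Colobus_viridis, Glossina_litoralis, Gulo_albus, Hylobates_elegans, Lycaon_arenarius, Macaca_niger, Meleagris_montanus, Secale_rubra, Shigella_arenarius, Sorghum_maculatus, Streptococcus_fluviatilis, Taxidea_montanus, Yersinia_tricolor.

15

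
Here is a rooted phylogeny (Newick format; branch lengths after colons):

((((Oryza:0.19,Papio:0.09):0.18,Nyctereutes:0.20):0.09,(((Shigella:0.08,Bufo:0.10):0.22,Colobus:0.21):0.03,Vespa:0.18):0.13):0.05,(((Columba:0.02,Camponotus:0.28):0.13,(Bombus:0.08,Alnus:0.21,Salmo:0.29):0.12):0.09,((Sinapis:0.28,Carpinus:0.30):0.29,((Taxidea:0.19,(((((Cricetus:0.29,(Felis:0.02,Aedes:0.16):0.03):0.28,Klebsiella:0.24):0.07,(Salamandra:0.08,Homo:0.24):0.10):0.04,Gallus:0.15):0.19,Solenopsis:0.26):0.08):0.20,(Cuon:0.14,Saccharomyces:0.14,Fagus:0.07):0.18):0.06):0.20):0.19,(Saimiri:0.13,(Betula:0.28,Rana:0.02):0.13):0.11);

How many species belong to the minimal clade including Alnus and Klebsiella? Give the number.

19

The MRCA of Alnus and Klebsiella is the node subtending (((Columba,Camponotus),(Bombus,Alnus,Salmo)),((Sinapis,Carpinus),((Taxidea,(((((Cricetus,(Felis,Aedes)),Klebsiella),(Salamandra,Homo)),Gallus),Solenopsis)),(Cuon,Saccharomyces,Fagus)))).
That clade contains 19 terminal taxa: Aedes, Alnus, Bombus, Camponotus, Carpinus, Columba, Cricetus, Cuon, Fagus, Felis, Gallus, Homo, Klebsiella, Saccharomyces, Salamandra, Salmo, Sinapis, Solenopsis, Taxidea.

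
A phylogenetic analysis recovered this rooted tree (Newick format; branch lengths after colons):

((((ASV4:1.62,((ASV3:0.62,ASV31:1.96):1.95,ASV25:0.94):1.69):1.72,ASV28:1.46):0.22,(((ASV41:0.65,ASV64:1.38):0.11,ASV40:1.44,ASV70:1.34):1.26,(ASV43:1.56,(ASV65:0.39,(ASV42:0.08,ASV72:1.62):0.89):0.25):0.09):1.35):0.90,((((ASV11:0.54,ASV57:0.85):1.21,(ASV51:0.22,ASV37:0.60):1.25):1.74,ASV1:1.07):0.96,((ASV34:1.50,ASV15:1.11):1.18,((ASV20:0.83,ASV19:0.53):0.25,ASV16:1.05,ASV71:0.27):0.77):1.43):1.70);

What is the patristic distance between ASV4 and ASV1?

The path runs ASV4 → … → MRCA → … → ASV1; the MRCA is the root of the tree.
Branch lengths along that path: 1.62 + 1.72 + 0.22 + 0.90 + 1.70 + 0.96 + 1.07 = 8.19.

8.19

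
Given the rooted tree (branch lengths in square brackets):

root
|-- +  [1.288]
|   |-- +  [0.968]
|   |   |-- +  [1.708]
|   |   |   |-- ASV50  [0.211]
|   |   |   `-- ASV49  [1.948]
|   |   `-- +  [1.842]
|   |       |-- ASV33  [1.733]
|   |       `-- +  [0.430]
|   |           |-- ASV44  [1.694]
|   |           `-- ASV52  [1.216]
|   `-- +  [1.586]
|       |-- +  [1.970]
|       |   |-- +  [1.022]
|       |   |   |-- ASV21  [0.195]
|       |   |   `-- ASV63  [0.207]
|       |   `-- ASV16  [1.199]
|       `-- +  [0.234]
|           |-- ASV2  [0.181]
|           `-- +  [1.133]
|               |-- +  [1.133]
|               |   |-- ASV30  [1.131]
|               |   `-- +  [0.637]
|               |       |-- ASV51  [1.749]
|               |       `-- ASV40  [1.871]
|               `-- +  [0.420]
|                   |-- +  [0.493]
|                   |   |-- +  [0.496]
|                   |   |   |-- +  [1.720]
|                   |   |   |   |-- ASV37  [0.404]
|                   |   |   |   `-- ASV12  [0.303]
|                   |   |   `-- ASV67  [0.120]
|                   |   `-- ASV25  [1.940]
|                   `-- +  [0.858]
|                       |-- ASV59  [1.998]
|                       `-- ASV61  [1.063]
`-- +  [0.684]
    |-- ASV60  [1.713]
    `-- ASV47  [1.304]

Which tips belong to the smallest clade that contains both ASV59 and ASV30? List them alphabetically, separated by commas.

ASV12, ASV25, ASV30, ASV37, ASV40, ASV51, ASV59, ASV61, ASV67

Tracing ASV59: it sits inside (ASV59,ASV61).
Tracing ASV30: it sits inside (ASV30,(ASV51,ASV40)).
The smallest clade enclosing both is ((ASV30,(ASV51,ASV40)),((((ASV37,ASV12),ASV67),ASV25),(ASV59,ASV61))); the answer is its 9 terminal taxa in alphabetical order.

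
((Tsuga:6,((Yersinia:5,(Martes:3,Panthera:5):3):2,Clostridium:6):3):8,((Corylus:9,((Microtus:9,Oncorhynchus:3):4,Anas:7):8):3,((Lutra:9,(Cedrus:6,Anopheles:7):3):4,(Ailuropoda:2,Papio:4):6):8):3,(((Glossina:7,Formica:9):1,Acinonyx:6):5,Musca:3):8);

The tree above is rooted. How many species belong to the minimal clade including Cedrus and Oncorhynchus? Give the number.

9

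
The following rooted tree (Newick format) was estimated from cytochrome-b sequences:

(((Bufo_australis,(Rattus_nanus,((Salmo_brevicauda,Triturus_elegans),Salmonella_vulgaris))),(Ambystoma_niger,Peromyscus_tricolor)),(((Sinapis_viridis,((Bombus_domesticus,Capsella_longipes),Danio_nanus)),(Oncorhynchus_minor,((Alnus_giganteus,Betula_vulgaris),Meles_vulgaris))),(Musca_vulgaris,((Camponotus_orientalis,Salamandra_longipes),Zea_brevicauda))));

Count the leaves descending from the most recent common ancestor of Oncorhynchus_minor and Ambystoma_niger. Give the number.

The MRCA of Oncorhynchus_minor and Ambystoma_niger is the root, so the clade is the entire tree.
That clade contains 19 terminal taxa: Alnus_giganteus, Ambystoma_niger, Betula_vulgaris, Bombus_domesticus, Bufo_australis, Camponotus_orientalis, Capsella_longipes, Danio_nanus, Meles_vulgaris, Musca_vulgaris, Oncorhynchus_minor, Peromyscus_tricolor, Rattus_nanus, Salamandra_longipes, Salmo_brevicauda, Salmonella_vulgaris, Sinapis_viridis, Triturus_elegans, Zea_brevicauda.

19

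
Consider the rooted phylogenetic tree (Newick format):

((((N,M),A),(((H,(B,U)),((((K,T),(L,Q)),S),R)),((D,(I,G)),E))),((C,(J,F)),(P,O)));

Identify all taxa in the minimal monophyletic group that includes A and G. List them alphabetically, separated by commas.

A, B, D, E, G, H, I, K, L, M, N, Q, R, S, T, U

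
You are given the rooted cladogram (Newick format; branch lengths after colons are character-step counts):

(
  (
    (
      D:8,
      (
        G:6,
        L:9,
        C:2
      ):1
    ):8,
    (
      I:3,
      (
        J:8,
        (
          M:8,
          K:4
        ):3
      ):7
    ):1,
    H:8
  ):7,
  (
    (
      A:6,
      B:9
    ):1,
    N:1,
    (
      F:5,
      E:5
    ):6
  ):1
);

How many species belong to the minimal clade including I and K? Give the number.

4

The MRCA of I and K is the node subtending (I,(J,(M,K))).
That clade contains 4 terminal taxa: I, J, K, M.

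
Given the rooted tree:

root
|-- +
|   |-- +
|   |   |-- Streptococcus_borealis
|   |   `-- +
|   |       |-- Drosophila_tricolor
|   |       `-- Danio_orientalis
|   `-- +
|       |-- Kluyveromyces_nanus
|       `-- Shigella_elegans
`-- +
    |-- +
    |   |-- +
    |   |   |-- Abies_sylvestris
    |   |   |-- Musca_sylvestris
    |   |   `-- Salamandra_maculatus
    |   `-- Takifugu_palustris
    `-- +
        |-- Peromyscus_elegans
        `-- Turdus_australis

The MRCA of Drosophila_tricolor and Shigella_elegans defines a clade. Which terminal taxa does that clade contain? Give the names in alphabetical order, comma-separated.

Danio_orientalis, Drosophila_tricolor, Kluyveromyces_nanus, Shigella_elegans, Streptococcus_borealis

Tracing Drosophila_tricolor: it sits inside (Drosophila_tricolor,Danio_orientalis).
Tracing Shigella_elegans: it sits inside (Kluyveromyces_nanus,Shigella_elegans).
The smallest clade enclosing both is ((Streptococcus_borealis,(Drosophila_tricolor,Danio_orientalis)),(Kluyveromyces_nanus,Shigella_elegans)); the answer is its 5 terminal taxa in alphabetical order.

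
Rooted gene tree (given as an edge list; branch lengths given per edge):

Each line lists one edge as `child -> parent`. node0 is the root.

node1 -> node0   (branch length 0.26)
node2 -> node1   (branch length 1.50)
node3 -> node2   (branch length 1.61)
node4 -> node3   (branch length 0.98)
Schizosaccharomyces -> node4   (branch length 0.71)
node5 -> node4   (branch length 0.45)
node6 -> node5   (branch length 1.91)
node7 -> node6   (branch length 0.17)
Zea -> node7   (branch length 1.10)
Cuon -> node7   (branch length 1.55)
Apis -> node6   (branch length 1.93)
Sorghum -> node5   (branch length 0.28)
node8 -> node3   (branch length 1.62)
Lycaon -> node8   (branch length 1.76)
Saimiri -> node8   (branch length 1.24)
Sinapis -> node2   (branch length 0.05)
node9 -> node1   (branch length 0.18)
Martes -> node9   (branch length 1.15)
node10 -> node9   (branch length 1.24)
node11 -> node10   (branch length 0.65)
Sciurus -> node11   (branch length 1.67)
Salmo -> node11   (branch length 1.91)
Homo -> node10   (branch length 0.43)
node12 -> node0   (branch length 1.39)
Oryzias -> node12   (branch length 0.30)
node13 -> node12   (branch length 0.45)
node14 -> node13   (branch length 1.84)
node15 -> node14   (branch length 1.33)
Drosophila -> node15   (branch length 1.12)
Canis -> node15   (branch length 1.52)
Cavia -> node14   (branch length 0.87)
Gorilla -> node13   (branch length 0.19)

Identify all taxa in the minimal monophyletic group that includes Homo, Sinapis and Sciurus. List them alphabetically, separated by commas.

Apis, Cuon, Homo, Lycaon, Martes, Saimiri, Salmo, Schizosaccharomyces, Sciurus, Sinapis, Sorghum, Zea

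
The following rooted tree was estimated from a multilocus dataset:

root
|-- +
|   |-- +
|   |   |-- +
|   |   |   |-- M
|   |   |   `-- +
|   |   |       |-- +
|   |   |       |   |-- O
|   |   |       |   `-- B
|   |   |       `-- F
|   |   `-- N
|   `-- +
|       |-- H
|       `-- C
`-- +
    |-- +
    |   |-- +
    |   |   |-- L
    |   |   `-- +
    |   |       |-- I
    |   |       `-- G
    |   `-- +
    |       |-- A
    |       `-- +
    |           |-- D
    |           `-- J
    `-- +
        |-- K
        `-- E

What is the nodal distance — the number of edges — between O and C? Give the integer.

7

The MRCA of O and C is the node subtending (((M,((O,B),F)),N),(H,C)).
From O up to that node: 5 branches. From C up to the same node: 2 branches. Total: 5 + 2 = 7.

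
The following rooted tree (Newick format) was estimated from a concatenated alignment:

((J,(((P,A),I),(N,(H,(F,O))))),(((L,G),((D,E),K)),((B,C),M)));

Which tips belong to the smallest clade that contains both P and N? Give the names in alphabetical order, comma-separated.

A, F, H, I, N, O, P

Tracing P: it sits inside (P,A).
Tracing N: it sits inside (N,(H,(F,O))).
The smallest clade enclosing both is (((P,A),I),(N,(H,(F,O)))); the answer is its 7 terminal taxa in alphabetical order.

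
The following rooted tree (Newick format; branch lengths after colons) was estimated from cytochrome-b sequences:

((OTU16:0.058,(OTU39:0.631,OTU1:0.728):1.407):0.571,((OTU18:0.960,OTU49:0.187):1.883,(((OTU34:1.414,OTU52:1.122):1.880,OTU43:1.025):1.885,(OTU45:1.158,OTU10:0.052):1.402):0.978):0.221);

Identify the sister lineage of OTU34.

OTU52

OTU34 attaches to the tree at the node subtending (OTU34,OTU52).
The other lineage descending from that same node — the sister group — is the single tip OTU52.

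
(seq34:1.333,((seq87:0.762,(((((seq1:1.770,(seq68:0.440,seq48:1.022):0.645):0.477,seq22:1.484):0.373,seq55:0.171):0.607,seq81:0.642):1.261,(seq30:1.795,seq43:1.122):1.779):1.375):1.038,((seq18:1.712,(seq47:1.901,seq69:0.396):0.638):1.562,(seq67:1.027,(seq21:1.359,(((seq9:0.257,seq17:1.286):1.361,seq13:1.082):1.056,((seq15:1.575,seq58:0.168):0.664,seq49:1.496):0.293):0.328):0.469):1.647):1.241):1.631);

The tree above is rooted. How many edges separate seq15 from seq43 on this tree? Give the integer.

The MRCA of seq15 and seq43 is the node subtending ((seq87,(((((seq1,(seq68,seq48)),seq22),seq55),seq81),(seq30,seq43))),((seq18,(seq47,seq69)),(seq67,(seq21,(((seq9,seq17),seq13),((seq15,seq58),seq49)))))).
From seq15 up to that node: 7 branches. From seq43 up to the same node: 4 branches. Total: 7 + 4 = 11.

11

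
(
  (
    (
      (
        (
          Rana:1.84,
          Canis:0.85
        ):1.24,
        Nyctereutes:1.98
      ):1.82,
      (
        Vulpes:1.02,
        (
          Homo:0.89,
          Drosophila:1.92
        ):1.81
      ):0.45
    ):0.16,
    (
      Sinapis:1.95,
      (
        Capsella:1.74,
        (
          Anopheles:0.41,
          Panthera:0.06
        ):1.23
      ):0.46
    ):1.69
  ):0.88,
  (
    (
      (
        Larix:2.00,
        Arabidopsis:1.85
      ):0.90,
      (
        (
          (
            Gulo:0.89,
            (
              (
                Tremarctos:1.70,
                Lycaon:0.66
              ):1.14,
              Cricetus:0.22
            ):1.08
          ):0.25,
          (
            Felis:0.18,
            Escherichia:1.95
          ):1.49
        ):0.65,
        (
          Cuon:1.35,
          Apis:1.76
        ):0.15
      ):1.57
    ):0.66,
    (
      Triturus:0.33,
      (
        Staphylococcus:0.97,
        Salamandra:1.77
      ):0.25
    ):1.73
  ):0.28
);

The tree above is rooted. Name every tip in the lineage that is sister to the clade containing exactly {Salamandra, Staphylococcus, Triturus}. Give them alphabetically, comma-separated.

Apis, Arabidopsis, Cricetus, Cuon, Escherichia, Felis, Gulo, Larix, Lycaon, Tremarctos

The clade containing exactly {Salamandra, Staphylococcus, Triturus} attaches to the tree at the node subtending (((Larix,Arabidopsis),(((Gulo,((Tremarctos,Lycaon),Cricetus)),(Felis,Escherichia)),(Cuon,Apis))),(Triturus,(Staphylococcus,Salamandra))).
The other lineage descending from that same node — the sister group — is ((Larix,Arabidopsis),(((Gulo,((Tremarctos,Lycaon),Cricetus)),(Felis,Escherichia)),(Cuon,Apis))); its 10 tips in alphabetical order are the answer.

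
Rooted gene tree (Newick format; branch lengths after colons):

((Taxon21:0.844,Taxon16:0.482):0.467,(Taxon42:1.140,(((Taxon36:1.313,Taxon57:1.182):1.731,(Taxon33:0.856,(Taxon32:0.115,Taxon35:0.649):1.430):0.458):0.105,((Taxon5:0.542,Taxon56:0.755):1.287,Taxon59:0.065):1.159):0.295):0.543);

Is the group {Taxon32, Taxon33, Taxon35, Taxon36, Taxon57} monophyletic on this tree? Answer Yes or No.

Yes

The most recent common ancestor of these taxa subtends ((Taxon36,Taxon57),(Taxon33,(Taxon32,Taxon35))).
That clade has exactly 5 tips — every listed taxon and nothing else — so the group is monophyletic.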